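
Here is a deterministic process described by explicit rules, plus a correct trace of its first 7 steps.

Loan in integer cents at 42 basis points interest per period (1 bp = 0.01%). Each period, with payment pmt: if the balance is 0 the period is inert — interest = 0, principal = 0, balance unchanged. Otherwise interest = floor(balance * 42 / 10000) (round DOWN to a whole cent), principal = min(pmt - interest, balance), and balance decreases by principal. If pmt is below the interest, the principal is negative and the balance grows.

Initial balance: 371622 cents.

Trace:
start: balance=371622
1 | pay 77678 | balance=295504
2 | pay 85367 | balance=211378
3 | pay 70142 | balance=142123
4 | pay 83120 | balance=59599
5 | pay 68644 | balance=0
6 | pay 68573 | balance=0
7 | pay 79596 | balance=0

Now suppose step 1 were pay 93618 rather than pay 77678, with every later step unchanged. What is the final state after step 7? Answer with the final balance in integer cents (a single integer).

0

(re-executing from step 1 with the substitution; state before step 1: balance=371622)
1 | pay 93618 | balance=279564
2 | pay 85367 | balance=195371
3 | pay 70142 | balance=126049
4 | pay 83120 | balance=43458
5 | pay 68644 | balance=0
6 | pay 68573 | balance=0
7 | pay 79596 | balance=0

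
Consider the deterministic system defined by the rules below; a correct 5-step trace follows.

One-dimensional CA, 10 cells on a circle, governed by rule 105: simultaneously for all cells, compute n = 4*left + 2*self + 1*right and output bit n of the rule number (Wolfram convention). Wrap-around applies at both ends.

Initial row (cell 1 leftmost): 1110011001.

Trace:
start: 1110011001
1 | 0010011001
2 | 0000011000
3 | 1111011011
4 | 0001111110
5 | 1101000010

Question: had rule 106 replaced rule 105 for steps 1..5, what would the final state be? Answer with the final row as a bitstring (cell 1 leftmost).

0010010110

(re-executing steps 1..5 under rule 106; state before step 1: 1110011001)
1 | 0010111011
2 | 0101101111
3 | 1011111001
4 | 1110001011
5 | 0010010110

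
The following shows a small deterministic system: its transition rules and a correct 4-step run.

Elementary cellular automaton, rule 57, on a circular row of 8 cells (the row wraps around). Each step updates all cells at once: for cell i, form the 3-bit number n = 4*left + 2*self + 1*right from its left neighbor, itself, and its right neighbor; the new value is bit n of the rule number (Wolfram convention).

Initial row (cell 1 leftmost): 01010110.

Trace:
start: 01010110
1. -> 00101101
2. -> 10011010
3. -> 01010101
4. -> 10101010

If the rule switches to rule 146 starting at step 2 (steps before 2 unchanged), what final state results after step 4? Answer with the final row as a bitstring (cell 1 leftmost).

11010010

(re-executing steps 2..4 under rule 146; state before step 2: 00101101)
2. -> 11000000
3. -> 00100001
4. -> 11010010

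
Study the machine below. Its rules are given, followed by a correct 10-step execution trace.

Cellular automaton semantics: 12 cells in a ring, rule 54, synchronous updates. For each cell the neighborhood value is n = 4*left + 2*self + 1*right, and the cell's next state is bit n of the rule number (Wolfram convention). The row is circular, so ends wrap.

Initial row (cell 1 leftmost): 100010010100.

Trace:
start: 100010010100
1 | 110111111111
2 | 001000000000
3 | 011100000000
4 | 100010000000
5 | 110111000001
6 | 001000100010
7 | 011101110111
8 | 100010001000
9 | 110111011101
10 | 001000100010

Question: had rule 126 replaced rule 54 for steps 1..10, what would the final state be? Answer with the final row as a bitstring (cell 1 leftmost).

(re-executing steps 1..10 under rule 126; state before step 1: 100010010100)
1 | 110111111111
2 | 011100000000
3 | 110110000000
4 | 111111000001
5 | 000001100011
6 | 100011110111
7 | 110110011100
8 | 111111110111
9 | 000000011100
10 | 000000110110

000000110110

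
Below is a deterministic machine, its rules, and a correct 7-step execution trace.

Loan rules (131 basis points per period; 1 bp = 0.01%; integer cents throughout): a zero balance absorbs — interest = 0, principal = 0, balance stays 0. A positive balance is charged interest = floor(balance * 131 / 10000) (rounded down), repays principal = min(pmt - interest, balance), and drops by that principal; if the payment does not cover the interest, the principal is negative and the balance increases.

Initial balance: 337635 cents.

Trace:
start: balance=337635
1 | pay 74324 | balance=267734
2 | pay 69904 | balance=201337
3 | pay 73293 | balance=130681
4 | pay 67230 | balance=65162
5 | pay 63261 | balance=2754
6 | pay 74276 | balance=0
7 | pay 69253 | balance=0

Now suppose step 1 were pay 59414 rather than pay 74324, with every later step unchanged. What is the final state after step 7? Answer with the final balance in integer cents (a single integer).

0

(re-executing from step 1 with the substitution; state before step 1: balance=337635)
1 | pay 59414 | balance=282644
2 | pay 69904 | balance=216442
3 | pay 73293 | balance=145984
4 | pay 67230 | balance=80666
5 | pay 63261 | balance=18461
6 | pay 74276 | balance=0
7 | pay 69253 | balance=0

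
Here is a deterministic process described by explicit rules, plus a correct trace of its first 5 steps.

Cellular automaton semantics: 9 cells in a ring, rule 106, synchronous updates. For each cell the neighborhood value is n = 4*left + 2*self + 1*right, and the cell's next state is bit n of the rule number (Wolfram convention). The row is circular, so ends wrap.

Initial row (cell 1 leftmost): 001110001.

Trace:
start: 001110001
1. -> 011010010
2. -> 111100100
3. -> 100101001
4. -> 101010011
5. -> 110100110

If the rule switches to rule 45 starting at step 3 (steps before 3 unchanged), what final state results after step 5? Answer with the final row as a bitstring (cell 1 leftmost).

111001100

(re-executing steps 3..5 under rule 45; state before step 3: 111100100)
3. -> 100000100
4. -> 101110100
5. -> 111001100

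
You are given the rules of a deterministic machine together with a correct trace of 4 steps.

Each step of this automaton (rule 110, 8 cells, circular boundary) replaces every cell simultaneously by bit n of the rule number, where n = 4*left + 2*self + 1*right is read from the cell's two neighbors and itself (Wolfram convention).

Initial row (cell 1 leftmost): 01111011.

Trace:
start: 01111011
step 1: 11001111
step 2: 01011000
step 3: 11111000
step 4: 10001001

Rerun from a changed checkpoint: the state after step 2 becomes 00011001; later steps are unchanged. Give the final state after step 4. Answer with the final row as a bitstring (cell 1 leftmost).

state after step 2 := 00011001
step 3: 00111011
step 4: 01101111

01101111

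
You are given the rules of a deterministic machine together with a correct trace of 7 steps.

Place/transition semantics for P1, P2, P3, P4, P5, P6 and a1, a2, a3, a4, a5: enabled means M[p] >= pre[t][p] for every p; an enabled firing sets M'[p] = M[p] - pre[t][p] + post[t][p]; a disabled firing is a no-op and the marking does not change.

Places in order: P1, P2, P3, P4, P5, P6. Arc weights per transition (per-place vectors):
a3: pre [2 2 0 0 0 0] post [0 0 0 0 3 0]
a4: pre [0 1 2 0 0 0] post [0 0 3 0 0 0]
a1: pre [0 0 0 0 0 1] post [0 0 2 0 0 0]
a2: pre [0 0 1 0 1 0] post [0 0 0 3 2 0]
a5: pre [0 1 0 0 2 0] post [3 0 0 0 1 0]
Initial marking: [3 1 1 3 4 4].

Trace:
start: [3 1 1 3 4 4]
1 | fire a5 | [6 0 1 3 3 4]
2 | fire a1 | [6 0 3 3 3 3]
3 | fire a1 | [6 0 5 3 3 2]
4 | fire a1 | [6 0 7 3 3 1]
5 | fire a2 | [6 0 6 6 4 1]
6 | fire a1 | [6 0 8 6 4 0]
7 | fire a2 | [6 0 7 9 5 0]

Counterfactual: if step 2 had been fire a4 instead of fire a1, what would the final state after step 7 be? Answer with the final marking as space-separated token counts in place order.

(re-executing from step 2 with the substitution; state before step 2: [6 0 1 3 3 4])
2 | fire a4 | [6 0 1 3 3 4]
3 | fire a1 | [6 0 3 3 3 3]
4 | fire a1 | [6 0 5 3 3 2]
5 | fire a2 | [6 0 4 6 4 2]
6 | fire a1 | [6 0 6 6 4 1]
7 | fire a2 | [6 0 5 9 5 1]

6 0 5 9 5 1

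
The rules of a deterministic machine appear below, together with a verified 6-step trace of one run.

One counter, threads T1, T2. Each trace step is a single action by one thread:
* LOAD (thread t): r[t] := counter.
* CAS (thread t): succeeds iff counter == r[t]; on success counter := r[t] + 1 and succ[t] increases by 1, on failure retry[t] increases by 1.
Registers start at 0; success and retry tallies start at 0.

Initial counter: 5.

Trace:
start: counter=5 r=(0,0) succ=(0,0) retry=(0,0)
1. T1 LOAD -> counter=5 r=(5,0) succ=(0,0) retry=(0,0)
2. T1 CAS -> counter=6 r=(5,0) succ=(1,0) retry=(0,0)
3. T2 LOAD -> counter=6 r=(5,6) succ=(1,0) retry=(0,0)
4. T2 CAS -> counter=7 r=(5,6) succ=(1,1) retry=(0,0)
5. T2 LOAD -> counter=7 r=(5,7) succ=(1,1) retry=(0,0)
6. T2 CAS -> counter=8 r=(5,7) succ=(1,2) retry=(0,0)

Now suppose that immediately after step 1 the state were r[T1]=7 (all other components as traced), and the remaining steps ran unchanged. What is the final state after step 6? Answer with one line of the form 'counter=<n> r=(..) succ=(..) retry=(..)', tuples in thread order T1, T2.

state after step 1 := counter=5 r=(7,0) succ=(0,0) retry=(0,0)
2. T1 CAS -> counter=5 r=(7,0) succ=(0,0) retry=(1,0)
3. T2 LOAD -> counter=5 r=(7,5) succ=(0,0) retry=(1,0)
4. T2 CAS -> counter=6 r=(7,5) succ=(0,1) retry=(1,0)
5. T2 LOAD -> counter=6 r=(7,6) succ=(0,1) retry=(1,0)
6. T2 CAS -> counter=7 r=(7,6) succ=(0,2) retry=(1,0)

counter=7 r=(7,6) succ=(0,2) retry=(1,0)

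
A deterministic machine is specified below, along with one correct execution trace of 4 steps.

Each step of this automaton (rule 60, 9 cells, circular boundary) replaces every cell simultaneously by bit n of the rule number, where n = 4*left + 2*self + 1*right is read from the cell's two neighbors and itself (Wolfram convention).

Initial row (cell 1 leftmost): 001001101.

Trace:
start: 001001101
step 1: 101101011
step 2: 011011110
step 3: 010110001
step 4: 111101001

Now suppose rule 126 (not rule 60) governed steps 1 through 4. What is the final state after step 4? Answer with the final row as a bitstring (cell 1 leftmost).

(re-executing steps 1..4 under rule 126; state before step 1: 001001101)
step 1: 111111111
step 2: 000000000
step 3: 000000000
step 4: 000000000

000000000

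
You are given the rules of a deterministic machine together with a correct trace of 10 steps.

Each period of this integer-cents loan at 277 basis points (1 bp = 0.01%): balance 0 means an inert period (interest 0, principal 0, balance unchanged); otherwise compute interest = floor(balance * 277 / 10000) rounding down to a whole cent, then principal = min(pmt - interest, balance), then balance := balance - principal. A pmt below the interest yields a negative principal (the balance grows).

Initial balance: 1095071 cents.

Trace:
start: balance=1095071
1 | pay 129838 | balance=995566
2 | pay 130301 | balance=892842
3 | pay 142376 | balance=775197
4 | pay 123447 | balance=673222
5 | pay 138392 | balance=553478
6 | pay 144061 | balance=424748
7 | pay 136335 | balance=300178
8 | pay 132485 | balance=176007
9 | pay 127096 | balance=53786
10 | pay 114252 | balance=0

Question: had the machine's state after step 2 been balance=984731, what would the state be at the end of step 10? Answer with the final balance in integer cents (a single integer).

state after step 2 := balance=984731
3 | pay 142376 | balance=869632
4 | pay 123447 | balance=770273
5 | pay 138392 | balance=653217
6 | pay 144061 | balance=527250
7 | pay 136335 | balance=405519
8 | pay 132485 | balance=284266
9 | pay 127096 | balance=165044
10 | pay 114252 | balance=55363

55363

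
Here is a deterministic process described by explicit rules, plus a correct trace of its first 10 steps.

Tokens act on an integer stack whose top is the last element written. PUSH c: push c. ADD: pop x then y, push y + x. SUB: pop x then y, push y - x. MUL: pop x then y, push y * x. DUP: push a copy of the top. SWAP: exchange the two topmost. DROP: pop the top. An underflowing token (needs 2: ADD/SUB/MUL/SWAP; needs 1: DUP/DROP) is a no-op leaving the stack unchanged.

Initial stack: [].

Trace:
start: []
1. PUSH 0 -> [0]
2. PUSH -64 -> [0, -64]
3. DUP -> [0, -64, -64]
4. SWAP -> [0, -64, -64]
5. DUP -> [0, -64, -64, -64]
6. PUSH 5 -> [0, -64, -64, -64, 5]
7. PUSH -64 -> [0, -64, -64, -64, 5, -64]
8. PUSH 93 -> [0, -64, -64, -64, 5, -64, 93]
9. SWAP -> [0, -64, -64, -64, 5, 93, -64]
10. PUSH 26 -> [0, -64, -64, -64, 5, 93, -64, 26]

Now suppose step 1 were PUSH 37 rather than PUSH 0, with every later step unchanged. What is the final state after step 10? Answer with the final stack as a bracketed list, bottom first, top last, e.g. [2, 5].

[37, -64, -64, -64, 5, 93, -64, 26]

(re-executing from step 1 with the substitution; state before step 1: [])
1. PUSH 37 -> [37]
2. PUSH -64 -> [37, -64]
3. DUP -> [37, -64, -64]
4. SWAP -> [37, -64, -64]
5. DUP -> [37, -64, -64, -64]
6. PUSH 5 -> [37, -64, -64, -64, 5]
7. PUSH -64 -> [37, -64, -64, -64, 5, -64]
8. PUSH 93 -> [37, -64, -64, -64, 5, -64, 93]
9. SWAP -> [37, -64, -64, -64, 5, 93, -64]
10. PUSH 26 -> [37, -64, -64, -64, 5, 93, -64, 26]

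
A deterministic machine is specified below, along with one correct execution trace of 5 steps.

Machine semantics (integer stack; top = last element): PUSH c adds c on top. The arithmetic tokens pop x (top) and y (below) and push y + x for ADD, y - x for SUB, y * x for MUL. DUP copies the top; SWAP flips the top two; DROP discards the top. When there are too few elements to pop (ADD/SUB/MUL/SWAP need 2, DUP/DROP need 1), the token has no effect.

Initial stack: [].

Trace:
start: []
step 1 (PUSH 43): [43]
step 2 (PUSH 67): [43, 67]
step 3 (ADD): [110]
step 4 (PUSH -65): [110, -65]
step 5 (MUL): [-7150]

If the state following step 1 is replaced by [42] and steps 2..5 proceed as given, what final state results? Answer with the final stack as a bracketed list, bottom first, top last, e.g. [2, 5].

state after step 1 := [42]
step 2 (PUSH 67): [42, 67]
step 3 (ADD): [109]
step 4 (PUSH -65): [109, -65]
step 5 (MUL): [-7085]

[-7085]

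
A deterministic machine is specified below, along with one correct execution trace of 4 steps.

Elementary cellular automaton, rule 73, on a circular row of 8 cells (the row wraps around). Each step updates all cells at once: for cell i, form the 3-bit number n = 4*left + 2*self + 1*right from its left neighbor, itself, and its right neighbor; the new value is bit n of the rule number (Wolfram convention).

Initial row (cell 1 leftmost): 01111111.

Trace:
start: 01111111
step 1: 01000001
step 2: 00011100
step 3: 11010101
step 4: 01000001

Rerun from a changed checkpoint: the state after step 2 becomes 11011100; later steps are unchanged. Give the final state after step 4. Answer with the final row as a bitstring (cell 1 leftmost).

11000000

state after step 2 := 11011100
step 3: 11010100
step 4: 11000000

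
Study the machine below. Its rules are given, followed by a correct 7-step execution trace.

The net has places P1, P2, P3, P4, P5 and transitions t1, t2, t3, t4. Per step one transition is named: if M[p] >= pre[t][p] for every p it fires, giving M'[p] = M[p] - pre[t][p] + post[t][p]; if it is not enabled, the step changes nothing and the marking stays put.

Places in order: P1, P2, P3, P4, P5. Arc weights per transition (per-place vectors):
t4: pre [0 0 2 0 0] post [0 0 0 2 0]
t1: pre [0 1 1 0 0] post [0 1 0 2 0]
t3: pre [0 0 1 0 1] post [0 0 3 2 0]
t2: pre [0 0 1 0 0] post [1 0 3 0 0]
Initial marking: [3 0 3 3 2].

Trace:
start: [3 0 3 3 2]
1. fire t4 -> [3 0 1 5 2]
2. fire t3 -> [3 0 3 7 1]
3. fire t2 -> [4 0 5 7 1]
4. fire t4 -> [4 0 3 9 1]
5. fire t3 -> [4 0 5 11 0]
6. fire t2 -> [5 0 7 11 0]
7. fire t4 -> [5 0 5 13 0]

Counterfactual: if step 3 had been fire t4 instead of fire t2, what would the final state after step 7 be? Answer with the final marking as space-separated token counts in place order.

4 0 3 13 0

(re-executing from step 3 with the substitution; state before step 3: [3 0 3 7 1])
3. fire t4 -> [3 0 1 9 1]
4. fire t4 -> [3 0 1 9 1]
5. fire t3 -> [3 0 3 11 0]
6. fire t2 -> [4 0 5 11 0]
7. fire t4 -> [4 0 3 13 0]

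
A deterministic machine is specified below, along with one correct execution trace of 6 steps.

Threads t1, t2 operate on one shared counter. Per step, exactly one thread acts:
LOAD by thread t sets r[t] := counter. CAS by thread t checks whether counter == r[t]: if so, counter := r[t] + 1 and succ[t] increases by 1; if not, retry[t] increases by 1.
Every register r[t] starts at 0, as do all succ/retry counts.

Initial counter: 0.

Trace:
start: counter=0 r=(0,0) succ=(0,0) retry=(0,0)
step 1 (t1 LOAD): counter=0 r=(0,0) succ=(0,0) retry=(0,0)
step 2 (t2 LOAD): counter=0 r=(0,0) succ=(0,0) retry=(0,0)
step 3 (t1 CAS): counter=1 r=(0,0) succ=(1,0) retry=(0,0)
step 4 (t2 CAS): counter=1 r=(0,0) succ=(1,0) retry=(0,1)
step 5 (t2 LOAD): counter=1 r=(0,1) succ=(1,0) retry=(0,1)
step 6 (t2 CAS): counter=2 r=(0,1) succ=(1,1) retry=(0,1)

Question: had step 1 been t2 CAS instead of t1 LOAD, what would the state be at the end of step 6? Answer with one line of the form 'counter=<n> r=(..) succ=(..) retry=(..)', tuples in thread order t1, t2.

(re-executing from step 1 with the substitution; state before step 1: counter=0 r=(0,0) succ=(0,0) retry=(0,0))
step 1 (t2 CAS): counter=1 r=(0,0) succ=(0,1) retry=(0,0)
step 2 (t2 LOAD): counter=1 r=(0,1) succ=(0,1) retry=(0,0)
step 3 (t1 CAS): counter=1 r=(0,1) succ=(0,1) retry=(1,0)
step 4 (t2 CAS): counter=2 r=(0,1) succ=(0,2) retry=(1,0)
step 5 (t2 LOAD): counter=2 r=(0,2) succ=(0,2) retry=(1,0)
step 6 (t2 CAS): counter=3 r=(0,2) succ=(0,3) retry=(1,0)

counter=3 r=(0,2) succ=(0,3) retry=(1,0)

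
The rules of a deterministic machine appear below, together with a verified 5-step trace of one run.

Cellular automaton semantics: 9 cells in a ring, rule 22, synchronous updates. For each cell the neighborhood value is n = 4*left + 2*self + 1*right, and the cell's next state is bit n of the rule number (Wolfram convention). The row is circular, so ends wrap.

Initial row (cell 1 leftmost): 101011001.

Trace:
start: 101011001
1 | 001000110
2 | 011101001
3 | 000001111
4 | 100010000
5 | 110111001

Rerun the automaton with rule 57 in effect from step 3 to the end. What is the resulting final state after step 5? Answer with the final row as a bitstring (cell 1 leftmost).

010100101

(re-executing steps 3..5 under rule 57; state before step 3: 011101001)
3 | 110010100
4 | 101001010
5 | 010100101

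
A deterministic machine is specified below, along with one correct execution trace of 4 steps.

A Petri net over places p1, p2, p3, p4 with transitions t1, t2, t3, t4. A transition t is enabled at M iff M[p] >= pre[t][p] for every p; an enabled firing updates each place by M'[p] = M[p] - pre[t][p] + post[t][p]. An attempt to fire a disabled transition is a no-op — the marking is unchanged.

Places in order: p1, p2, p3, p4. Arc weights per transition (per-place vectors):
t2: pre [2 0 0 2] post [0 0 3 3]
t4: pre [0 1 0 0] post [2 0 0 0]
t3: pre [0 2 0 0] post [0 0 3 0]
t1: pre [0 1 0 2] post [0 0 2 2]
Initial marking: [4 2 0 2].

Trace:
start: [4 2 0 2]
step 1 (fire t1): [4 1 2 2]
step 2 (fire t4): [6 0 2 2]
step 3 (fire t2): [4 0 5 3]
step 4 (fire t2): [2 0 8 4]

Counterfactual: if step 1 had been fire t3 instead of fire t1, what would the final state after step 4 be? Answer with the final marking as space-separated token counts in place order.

0 0 9 4

(re-executing from step 1 with the substitution; state before step 1: [4 2 0 2])
step 1 (fire t3): [4 0 3 2]
step 2 (fire t4): [4 0 3 2]
step 3 (fire t2): [2 0 6 3]
step 4 (fire t2): [0 0 9 4]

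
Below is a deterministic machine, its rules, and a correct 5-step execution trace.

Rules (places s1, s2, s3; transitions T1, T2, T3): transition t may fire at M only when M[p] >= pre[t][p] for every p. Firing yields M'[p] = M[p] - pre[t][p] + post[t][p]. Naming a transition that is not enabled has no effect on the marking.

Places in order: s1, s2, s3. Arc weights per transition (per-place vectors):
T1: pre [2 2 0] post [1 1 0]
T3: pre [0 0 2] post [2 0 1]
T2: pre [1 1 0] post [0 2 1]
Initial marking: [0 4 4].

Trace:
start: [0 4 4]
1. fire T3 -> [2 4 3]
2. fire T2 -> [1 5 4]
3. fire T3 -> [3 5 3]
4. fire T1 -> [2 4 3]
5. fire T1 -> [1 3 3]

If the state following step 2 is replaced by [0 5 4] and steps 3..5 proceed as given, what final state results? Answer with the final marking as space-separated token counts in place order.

state after step 2 := [0 5 4]
3. fire T3 -> [2 5 3]
4. fire T1 -> [1 4 3]
5. fire T1 -> [1 4 3]

1 4 3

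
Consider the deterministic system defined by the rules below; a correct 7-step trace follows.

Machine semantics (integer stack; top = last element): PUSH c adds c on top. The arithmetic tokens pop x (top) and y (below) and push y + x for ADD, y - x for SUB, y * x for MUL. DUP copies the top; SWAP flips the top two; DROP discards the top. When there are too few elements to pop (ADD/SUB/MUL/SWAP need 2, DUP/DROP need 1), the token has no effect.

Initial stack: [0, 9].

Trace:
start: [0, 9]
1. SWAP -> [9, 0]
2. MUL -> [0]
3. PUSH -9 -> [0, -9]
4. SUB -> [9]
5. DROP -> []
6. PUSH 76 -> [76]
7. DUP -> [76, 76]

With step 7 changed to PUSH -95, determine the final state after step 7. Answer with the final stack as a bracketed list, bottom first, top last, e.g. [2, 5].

(re-executing from step 7 with the substitution; state before step 7: [76])
7. PUSH -95 -> [76, -95]

[76, -95]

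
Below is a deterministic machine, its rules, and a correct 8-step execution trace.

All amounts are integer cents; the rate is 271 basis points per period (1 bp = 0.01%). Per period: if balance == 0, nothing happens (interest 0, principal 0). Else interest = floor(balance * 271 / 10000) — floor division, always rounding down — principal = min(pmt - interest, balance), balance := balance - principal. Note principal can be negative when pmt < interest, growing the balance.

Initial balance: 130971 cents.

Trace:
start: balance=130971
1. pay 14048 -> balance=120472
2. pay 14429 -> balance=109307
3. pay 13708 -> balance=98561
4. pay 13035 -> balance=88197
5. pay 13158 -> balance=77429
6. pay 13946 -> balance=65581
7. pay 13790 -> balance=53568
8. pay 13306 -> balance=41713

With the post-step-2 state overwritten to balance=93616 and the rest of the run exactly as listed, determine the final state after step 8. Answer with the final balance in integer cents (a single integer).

state after step 2 := balance=93616
3. pay 13708 -> balance=82444
4. pay 13035 -> balance=71643
5. pay 13158 -> balance=60426
6. pay 13946 -> balance=48117
7. pay 13790 -> balance=35630
8. pay 13306 -> balance=23289

23289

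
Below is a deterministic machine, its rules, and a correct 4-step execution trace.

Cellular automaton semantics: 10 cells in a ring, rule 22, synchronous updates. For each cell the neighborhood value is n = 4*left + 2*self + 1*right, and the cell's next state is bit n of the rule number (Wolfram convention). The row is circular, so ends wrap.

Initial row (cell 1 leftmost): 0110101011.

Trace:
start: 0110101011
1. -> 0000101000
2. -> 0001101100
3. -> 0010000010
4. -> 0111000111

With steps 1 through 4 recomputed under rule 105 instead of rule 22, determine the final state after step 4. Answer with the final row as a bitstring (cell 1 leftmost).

(re-executing steps 1..4 under rule 105; state before step 1: 0110101011)
1. -> 1111010111
2. -> 0001101100
3. -> 1101111101
4. -> 0111000111

0111000111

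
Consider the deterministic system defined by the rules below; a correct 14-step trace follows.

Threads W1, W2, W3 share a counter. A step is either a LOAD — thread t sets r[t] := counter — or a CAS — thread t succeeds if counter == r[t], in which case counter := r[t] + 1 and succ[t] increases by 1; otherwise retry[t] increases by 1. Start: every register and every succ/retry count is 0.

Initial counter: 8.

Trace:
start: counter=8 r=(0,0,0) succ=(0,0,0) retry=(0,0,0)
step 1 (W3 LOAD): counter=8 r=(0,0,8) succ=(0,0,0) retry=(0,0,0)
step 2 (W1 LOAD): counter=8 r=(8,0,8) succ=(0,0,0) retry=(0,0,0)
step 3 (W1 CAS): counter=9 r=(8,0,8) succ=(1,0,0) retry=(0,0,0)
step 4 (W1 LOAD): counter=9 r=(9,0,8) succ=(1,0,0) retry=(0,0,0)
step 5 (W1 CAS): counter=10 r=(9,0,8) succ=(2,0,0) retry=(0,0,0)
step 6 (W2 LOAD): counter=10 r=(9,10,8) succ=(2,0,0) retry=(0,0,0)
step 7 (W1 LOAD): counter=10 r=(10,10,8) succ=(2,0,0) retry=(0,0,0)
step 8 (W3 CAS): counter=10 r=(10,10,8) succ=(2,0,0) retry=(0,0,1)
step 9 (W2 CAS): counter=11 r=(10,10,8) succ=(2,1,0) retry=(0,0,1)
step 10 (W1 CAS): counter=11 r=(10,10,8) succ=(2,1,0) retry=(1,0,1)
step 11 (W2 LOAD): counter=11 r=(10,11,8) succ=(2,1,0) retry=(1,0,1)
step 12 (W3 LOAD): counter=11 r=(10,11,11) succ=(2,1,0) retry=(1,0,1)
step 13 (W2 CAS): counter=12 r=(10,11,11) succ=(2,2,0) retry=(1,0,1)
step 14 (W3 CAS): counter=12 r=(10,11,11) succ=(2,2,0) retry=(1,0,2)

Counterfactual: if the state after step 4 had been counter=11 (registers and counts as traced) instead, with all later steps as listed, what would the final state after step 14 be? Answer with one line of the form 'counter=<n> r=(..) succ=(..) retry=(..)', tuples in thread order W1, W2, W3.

counter=13 r=(11,12,12) succ=(1,2,0) retry=(2,0,2)

state after step 4 := counter=11 r=(9,0,8) succ=(1,0,0) retry=(0,0,0)
step 5 (W1 CAS): counter=11 r=(9,0,8) succ=(1,0,0) retry=(1,0,0)
step 6 (W2 LOAD): counter=11 r=(9,11,8) succ=(1,0,0) retry=(1,0,0)
step 7 (W1 LOAD): counter=11 r=(11,11,8) succ=(1,0,0) retry=(1,0,0)
step 8 (W3 CAS): counter=11 r=(11,11,8) succ=(1,0,0) retry=(1,0,1)
step 9 (W2 CAS): counter=12 r=(11,11,8) succ=(1,1,0) retry=(1,0,1)
step 10 (W1 CAS): counter=12 r=(11,11,8) succ=(1,1,0) retry=(2,0,1)
step 11 (W2 LOAD): counter=12 r=(11,12,8) succ=(1,1,0) retry=(2,0,1)
step 12 (W3 LOAD): counter=12 r=(11,12,12) succ=(1,1,0) retry=(2,0,1)
step 13 (W2 CAS): counter=13 r=(11,12,12) succ=(1,2,0) retry=(2,0,1)
step 14 (W3 CAS): counter=13 r=(11,12,12) succ=(1,2,0) retry=(2,0,2)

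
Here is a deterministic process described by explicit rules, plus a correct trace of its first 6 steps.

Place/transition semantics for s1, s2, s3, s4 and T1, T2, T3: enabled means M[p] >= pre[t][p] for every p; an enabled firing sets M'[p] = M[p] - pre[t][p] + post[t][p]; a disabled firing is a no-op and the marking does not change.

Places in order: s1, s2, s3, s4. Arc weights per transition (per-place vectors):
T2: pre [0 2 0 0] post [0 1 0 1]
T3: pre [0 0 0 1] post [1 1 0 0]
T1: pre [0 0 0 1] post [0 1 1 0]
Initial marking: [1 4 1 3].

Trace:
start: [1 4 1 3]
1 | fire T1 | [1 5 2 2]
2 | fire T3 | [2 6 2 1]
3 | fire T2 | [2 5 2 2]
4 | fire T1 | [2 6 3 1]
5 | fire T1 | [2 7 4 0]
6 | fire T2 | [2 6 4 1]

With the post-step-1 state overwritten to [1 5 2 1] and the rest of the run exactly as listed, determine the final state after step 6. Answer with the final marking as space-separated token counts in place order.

2 5 3 1

state after step 1 := [1 5 2 1]
2 | fire T3 | [2 6 2 0]
3 | fire T2 | [2 5 2 1]
4 | fire T1 | [2 6 3 0]
5 | fire T1 | [2 6 3 0]
6 | fire T2 | [2 5 3 1]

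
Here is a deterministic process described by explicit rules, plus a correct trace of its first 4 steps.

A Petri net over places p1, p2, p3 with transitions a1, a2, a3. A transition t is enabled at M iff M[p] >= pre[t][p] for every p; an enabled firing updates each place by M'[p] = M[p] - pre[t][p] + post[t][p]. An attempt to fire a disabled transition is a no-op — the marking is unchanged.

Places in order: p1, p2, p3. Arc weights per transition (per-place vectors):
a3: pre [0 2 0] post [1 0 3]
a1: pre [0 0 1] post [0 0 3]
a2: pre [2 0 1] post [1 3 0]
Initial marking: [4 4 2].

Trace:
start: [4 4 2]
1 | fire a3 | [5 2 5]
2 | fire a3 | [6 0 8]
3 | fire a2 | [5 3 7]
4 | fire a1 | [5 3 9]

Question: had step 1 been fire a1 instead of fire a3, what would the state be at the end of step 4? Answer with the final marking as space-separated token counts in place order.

(re-executing from step 1 with the substitution; state before step 1: [4 4 2])
1 | fire a1 | [4 4 4]
2 | fire a3 | [5 2 7]
3 | fire a2 | [4 5 6]
4 | fire a1 | [4 5 8]

4 5 8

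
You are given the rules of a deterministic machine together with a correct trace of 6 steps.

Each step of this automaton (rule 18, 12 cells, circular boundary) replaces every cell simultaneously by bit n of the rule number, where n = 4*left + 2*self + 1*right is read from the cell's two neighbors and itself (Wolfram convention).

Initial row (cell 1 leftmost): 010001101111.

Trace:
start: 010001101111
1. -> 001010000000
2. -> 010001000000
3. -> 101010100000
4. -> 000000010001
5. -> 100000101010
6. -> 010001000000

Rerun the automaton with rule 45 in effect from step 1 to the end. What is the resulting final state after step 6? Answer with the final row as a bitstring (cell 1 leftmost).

(re-executing steps 1..6 under rule 45; state before step 1: 010001101111)
1. -> 110101011000
2. -> 101111110010
3. -> 111000000011
4. -> 000011111010
5. -> 111010000110
6. -> 100110110101

100110110101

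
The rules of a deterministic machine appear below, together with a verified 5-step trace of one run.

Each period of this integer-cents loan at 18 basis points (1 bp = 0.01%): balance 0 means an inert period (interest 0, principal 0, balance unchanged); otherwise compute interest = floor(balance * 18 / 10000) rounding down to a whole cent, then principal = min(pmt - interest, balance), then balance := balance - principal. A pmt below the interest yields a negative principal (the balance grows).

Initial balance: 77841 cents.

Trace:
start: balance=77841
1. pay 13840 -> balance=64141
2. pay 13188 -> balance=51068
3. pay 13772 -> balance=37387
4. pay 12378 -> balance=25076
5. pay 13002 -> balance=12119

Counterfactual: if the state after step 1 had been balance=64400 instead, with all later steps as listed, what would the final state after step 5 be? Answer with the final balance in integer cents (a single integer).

state after step 1 := balance=64400
2. pay 13188 -> balance=51327
3. pay 13772 -> balance=37647
4. pay 12378 -> balance=25336
5. pay 13002 -> balance=12379

12379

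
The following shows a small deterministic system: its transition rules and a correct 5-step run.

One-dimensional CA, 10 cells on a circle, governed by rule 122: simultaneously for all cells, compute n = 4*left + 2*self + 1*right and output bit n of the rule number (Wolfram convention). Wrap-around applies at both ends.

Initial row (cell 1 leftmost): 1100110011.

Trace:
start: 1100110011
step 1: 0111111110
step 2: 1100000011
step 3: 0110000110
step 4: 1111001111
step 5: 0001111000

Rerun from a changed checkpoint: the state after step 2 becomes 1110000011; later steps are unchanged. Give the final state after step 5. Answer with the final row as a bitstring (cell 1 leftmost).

state after step 2 := 1110000011
step 3: 0011000110
step 4: 0111101111
step 5: 1100111001

1100111001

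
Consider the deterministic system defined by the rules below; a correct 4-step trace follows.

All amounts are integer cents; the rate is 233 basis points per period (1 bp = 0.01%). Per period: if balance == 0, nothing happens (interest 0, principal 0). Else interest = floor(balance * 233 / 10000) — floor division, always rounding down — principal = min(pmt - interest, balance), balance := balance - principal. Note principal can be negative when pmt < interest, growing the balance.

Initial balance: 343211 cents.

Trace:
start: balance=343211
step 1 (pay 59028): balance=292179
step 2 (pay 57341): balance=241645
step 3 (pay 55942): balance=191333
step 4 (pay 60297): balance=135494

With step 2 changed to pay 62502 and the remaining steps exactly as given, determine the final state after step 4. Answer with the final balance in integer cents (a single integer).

(re-executing from step 2 with the substitution; state before step 2: balance=292179)
step 2 (pay 62502): balance=236484
step 3 (pay 55942): balance=186052
step 4 (pay 60297): balance=130090

130090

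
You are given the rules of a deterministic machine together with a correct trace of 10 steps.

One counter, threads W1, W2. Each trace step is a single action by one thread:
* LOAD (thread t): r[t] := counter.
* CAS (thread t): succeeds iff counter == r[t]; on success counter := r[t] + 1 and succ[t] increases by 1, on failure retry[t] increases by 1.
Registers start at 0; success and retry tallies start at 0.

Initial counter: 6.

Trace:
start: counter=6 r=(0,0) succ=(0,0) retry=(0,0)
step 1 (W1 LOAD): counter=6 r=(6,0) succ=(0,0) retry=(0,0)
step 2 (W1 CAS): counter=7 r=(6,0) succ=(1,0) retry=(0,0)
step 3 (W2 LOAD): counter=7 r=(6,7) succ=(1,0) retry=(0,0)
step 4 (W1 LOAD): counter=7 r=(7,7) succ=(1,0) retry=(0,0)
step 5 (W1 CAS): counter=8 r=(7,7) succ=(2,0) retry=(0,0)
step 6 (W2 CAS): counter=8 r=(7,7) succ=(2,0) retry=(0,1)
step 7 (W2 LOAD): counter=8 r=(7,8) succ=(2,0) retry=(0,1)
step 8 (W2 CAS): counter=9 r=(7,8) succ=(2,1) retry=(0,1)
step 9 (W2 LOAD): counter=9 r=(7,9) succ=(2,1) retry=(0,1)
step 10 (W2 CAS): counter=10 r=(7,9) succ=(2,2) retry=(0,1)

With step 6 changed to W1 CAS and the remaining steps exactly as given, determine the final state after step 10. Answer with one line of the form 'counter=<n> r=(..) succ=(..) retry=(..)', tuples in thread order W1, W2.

(re-executing from step 6 with the substitution; state before step 6: counter=8 r=(7,7) succ=(2,0) retry=(0,0))
step 6 (W1 CAS): counter=8 r=(7,7) succ=(2,0) retry=(1,0)
step 7 (W2 LOAD): counter=8 r=(7,8) succ=(2,0) retry=(1,0)
step 8 (W2 CAS): counter=9 r=(7,8) succ=(2,1) retry=(1,0)
step 9 (W2 LOAD): counter=9 r=(7,9) succ=(2,1) retry=(1,0)
step 10 (W2 CAS): counter=10 r=(7,9) succ=(2,2) retry=(1,0)

counter=10 r=(7,9) succ=(2,2) retry=(1,0)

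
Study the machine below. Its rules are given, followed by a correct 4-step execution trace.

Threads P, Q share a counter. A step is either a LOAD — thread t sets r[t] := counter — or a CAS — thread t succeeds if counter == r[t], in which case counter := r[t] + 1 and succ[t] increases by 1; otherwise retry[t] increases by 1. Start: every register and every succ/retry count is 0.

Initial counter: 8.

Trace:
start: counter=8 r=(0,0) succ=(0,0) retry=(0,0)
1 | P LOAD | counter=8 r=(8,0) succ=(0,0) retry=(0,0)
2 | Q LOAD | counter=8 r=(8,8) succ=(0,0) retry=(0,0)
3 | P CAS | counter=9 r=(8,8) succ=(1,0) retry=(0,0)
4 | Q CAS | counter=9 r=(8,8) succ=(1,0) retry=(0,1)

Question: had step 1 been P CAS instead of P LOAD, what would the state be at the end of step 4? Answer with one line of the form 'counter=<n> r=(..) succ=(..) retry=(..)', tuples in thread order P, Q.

counter=9 r=(0,8) succ=(0,1) retry=(2,0)

(re-executing from step 1 with the substitution; state before step 1: counter=8 r=(0,0) succ=(0,0) retry=(0,0))
1 | P CAS | counter=8 r=(0,0) succ=(0,0) retry=(1,0)
2 | Q LOAD | counter=8 r=(0,8) succ=(0,0) retry=(1,0)
3 | P CAS | counter=8 r=(0,8) succ=(0,0) retry=(2,0)
4 | Q CAS | counter=9 r=(0,8) succ=(0,1) retry=(2,0)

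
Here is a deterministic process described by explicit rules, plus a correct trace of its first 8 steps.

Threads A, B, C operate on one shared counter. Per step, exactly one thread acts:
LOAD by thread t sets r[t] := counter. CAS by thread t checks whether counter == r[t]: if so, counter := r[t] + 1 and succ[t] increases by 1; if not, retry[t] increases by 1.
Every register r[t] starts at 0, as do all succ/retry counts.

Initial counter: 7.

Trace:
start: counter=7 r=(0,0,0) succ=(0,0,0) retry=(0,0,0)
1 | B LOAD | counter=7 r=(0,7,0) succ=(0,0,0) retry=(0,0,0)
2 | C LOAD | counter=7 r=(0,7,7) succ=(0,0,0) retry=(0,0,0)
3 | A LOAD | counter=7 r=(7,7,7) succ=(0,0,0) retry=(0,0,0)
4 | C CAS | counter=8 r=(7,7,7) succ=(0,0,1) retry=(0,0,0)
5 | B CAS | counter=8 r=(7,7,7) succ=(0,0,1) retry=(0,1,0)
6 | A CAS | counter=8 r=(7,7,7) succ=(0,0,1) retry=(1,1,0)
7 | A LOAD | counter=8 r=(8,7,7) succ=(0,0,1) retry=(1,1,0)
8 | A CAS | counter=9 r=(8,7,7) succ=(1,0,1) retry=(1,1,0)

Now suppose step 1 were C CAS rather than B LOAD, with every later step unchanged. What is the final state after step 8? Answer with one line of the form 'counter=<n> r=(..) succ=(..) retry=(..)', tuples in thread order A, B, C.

(re-executing from step 1 with the substitution; state before step 1: counter=7 r=(0,0,0) succ=(0,0,0) retry=(0,0,0))
1 | C CAS | counter=7 r=(0,0,0) succ=(0,0,0) retry=(0,0,1)
2 | C LOAD | counter=7 r=(0,0,7) succ=(0,0,0) retry=(0,0,1)
3 | A LOAD | counter=7 r=(7,0,7) succ=(0,0,0) retry=(0,0,1)
4 | C CAS | counter=8 r=(7,0,7) succ=(0,0,1) retry=(0,0,1)
5 | B CAS | counter=8 r=(7,0,7) succ=(0,0,1) retry=(0,1,1)
6 | A CAS | counter=8 r=(7,0,7) succ=(0,0,1) retry=(1,1,1)
7 | A LOAD | counter=8 r=(8,0,7) succ=(0,0,1) retry=(1,1,1)
8 | A CAS | counter=9 r=(8,0,7) succ=(1,0,1) retry=(1,1,1)

counter=9 r=(8,0,7) succ=(1,0,1) retry=(1,1,1)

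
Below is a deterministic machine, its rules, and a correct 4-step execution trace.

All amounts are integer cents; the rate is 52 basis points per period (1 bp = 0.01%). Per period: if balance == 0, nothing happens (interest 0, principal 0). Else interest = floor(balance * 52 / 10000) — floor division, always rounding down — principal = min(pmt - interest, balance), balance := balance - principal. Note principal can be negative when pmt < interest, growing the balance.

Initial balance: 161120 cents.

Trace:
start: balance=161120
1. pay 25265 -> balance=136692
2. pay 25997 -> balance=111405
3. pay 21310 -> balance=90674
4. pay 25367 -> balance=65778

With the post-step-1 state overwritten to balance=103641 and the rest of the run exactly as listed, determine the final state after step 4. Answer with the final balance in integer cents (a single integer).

32208

state after step 1 := balance=103641
2. pay 25997 -> balance=78182
3. pay 21310 -> balance=57278
4. pay 25367 -> balance=32208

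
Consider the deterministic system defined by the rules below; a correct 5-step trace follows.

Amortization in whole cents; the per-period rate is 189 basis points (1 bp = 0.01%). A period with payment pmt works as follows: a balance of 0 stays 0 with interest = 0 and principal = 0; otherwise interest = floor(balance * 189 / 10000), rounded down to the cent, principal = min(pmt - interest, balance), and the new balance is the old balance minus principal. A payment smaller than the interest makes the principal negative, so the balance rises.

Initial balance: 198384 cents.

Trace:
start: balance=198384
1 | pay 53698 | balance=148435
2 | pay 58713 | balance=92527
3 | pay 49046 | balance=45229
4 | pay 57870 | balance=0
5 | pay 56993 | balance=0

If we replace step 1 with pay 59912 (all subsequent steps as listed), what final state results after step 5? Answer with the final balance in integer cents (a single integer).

(re-executing from step 1 with the substitution; state before step 1: balance=198384)
1 | pay 59912 | balance=142221
2 | pay 58713 | balance=86195
3 | pay 49046 | balance=38778
4 | pay 57870 | balance=0
5 | pay 56993 | balance=0

0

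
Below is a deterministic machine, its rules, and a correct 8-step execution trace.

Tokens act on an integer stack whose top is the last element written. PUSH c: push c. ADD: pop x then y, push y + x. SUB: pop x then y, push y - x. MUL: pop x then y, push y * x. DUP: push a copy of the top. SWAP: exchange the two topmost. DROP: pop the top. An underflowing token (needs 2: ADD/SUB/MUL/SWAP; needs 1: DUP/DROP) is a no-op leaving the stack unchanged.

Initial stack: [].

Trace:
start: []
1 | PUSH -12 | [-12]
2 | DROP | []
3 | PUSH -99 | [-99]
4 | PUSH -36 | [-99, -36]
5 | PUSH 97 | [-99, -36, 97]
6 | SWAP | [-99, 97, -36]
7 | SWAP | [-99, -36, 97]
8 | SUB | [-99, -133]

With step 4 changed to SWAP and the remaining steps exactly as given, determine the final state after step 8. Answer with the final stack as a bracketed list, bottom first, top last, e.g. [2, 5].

[-196]

(re-executing from step 4 with the substitution; state before step 4: [-99])
4 | SWAP | [-99]
5 | PUSH 97 | [-99, 97]
6 | SWAP | [97, -99]
7 | SWAP | [-99, 97]
8 | SUB | [-196]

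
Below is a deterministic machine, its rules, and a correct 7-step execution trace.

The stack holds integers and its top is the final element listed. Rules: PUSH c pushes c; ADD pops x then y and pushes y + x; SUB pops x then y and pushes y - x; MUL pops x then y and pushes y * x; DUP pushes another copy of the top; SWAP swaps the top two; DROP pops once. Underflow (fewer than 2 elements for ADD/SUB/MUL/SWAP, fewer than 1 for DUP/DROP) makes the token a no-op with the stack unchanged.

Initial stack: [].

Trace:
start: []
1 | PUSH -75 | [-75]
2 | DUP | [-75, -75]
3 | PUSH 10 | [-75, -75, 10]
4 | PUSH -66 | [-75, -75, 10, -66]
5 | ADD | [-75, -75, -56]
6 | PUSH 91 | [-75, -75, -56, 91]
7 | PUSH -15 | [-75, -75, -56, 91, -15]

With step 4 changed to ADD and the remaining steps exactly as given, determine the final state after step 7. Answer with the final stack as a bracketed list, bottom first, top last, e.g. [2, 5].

[-140, 91, -15]

(re-executing from step 4 with the substitution; state before step 4: [-75, -75, 10])
4 | ADD | [-75, -65]
5 | ADD | [-140]
6 | PUSH 91 | [-140, 91]
7 | PUSH -15 | [-140, 91, -15]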